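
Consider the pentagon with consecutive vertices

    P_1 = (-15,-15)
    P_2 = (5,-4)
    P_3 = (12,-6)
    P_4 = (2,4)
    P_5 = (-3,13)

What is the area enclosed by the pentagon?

245.5

Apply the shoelace formula: 2A = Σ (x_i·y_{i+1} − x_{i+1}·y_i), indices taken mod 5.
P_1→P_2: (-15)(-4) − (5)(-15) = 135
P_2→P_3: (5)(-6) − (12)(-4) = 18
P_3→P_4: (12)(4) − (2)(-6) = 60
P_4→P_5: (2)(13) − (-3)(4) = 38
P_5→P_1: (-3)(-15) − (-15)(13) = 240
Σ = 491
Area = |Σ|/2 = 245.5.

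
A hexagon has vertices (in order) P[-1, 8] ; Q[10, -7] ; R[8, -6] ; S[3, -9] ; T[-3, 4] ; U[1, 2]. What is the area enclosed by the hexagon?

73

P→Q: (-1)(-7) − (10)(8) = -73
Q→R: (10)(-6) − (8)(-7) = -4
R→S: (8)(-9) − (3)(-6) = -54
S→T: (3)(4) − (-3)(-9) = -15
T→U: (-3)(2) − (1)(4) = -10
U→P: (1)(8) − (-1)(2) = 10
Σ = -146
Area = |Σ|/2 = 73.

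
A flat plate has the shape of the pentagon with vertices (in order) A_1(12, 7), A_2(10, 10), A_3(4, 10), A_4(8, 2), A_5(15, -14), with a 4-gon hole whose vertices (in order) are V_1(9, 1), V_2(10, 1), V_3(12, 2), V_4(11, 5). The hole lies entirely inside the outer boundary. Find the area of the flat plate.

79

Outer boundary:
Apply Gauss's area formula: 2A = Σ (x_i·y_{i+1} − x_{i+1}·y_i), indices taken mod 5.
Σ = (50) + (60) + (-72) + (-142) + (273) = 169
Area = |Σ|/2 = 84.5.
Hole:
Apply the shoelace formula: 2A = Σ (x_i·y_{i+1} − x_{i+1}·y_i), indices taken mod 4.
Σ = (-1) + (8) + (38) + (-34) = 11
Area = |Σ|/2 = 5.5.
Net area = 84.5 − 5.5 = 79.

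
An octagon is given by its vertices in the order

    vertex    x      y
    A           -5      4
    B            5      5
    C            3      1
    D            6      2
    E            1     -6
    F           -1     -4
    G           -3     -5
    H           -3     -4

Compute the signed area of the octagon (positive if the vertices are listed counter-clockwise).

-72.5

Σ = (-45) + (-10) + (0) + (-38) + (-10) + (-7) + (-3) + (-32) = -145
Signed area = Σ/2 = -72.5 (negative ⇒ clockwise traversal).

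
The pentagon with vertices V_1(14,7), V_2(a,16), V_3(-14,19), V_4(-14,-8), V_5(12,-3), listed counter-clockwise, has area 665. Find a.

The doubled signed area Σ (x_i y_{i+1} − x_{i+1} y_i) is linear in a.
With a=0 it equals 1090; the coefficient of a is 12 (from the two edges through V_2).
So 12·a + 1090 = 2·665 = 1330 ⇒ a = 20.

20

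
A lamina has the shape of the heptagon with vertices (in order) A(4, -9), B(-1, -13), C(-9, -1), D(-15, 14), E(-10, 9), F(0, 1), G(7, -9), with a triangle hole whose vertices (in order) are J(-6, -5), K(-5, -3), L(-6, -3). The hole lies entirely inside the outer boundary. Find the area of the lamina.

177.5

Outer boundary:
Cross-terms: -61, -116, -141, 5, -10, -7, -27  ⇒  Σ = -357
Area = |Σ|/2 = 178.5.
Hole:
Apply the shoelace (surveyor's) formula: 2A = Σ (x_i·y_{i+1} − x_{i+1}·y_i), indices taken mod 3.
Σ = (-7) + (-3) + (12) = 2
Area = |Σ|/2 = 1.
Net area = 178.5 − 1 = 177.5.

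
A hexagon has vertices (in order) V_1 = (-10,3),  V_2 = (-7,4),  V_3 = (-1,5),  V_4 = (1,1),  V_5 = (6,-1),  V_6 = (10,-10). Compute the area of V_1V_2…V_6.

Apply the surveyor's formula: 2A = Σ (x_i·y_{i+1} − x_{i+1}·y_i), indices taken mod 6.
V_1→V_2: (-10)(4) − (-7)(3) = -19
V_2→V_3: (-7)(5) − (-1)(4) = -31
V_3→V_4: (-1)(1) − (1)(5) = -6
V_4→V_5: (1)(-1) − (6)(1) = -7
V_5→V_6: (6)(-10) − (10)(-1) = -50
V_6→V_1: (10)(3) − (-10)(-10) = -70
Σ = -183
Area = |Σ|/2 = 91.5.

91.5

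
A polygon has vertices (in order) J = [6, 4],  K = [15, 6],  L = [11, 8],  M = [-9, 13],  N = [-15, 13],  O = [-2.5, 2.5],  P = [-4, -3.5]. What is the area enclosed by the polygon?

170.875

Apply Gauss's area formula: 2A = Σ (x_i·y_{i+1} − x_{i+1}·y_i), indices taken mod 7.
Σ = (-24) + (54) + (215) + (78) + (-5) + (18.75) + (5) = 341.75
Area = |Σ|/2 = 170.875.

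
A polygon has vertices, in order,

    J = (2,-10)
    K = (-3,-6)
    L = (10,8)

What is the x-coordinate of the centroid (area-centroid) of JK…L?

3

Apply the surveyor's formula. First the cross-terms c_i = x_i·y_{i+1} − x_{i+1}·y_i:
  -42, 36, -116  ⇒  2A = -122, A = -61.
Then Σ (x_i + x_{i+1})·c_i = -1098, so x̄ = -1098 / (6·(-61)) = 3.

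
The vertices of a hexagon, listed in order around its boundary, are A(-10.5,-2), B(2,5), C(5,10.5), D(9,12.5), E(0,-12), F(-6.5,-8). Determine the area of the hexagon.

170.75

Apply the shoelace formula: 2A = Σ (x_i·y_{i+1} − x_{i+1}·y_i), indices taken mod 6.
A→B: (-10.5)(5) − (2)(-2) = -48.5
B→C: (2)(10.5) − (5)(5) = -4
C→D: (5)(12.5) − (9)(10.5) = -32
D→E: (9)(-12) − (0)(12.5) = -108
E→F: (0)(-8) − (-6.5)(-12) = -78
F→A: (-6.5)(-2) − (-10.5)(-8) = -71
Σ = -341.5
Area = |Σ|/2 = 170.75.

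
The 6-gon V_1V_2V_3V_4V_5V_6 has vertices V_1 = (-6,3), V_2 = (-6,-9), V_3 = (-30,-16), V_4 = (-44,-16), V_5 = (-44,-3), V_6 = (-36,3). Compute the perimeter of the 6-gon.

|V_1V_2| = √((0)² + (-12)²) = √144 = 12
|V_2V_3| = √((-24)² + (-7)²) = √625 = 25
|V_3V_4| = √((-14)² + (0)²) = √196 = 14
|V_4V_5| = √((0)² + (13)²) = √169 = 13
|V_5V_6| = √((8)² + (6)²) = √100 = 10
|V_6V_1| = √((30)² + (0)²) = √900 = 30
Perimeter = 12 + 25 + 14 + 13 + 10 + 30 = 104.

104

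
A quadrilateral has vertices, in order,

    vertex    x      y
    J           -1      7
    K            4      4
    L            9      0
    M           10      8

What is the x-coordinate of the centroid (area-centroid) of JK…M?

251/41

Apply the surveyor's formula. First the cross-terms c_i = x_i·y_{i+1} − x_{i+1}·y_i:
  -32, -36, 72, 78  ⇒  2A = 82, A = 41.
Then Σ (x_i + x_{i+1})·c_i = 1506, so x̄ = 1506 / (6·41) = 251/41.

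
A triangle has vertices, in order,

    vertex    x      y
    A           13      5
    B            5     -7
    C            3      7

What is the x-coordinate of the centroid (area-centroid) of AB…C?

7

Apply Gauss's area formula. First the cross-terms c_i = x_i·y_{i+1} − x_{i+1}·y_i:
  -116, 56, -76  ⇒  2A = -136, A = -68.
Then Σ (x_i + x_{i+1})·c_i = -2856, so x̄ = -2856 / (6·(-68)) = 7.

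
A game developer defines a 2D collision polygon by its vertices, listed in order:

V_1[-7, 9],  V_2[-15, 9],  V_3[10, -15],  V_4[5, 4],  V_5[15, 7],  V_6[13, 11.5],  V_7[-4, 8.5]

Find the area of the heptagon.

279.25

Σ = (72) + (135) + (115) + (-25) + (81.5) + (156.5) + (23.5) = 558.5
Area = |Σ|/2 = 279.25.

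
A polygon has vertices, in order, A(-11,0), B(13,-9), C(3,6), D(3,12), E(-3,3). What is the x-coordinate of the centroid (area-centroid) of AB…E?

127/75

Apply the surveyor's formula. First the cross-terms c_i = x_i·y_{i+1} − x_{i+1}·y_i:
  99, 105, 18, 45, 33  ⇒  2A = 300, A = 150.
Then Σ (x_i + x_{i+1})·c_i = 1524, so x̄ = 1524 / (6·150) = 127/75.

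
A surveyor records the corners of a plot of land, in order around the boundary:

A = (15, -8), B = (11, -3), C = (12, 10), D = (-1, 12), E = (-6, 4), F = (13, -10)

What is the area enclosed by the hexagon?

Apply the shoelace (surveyor's) formula: 2A = Σ (x_i·y_{i+1} − x_{i+1}·y_i), indices taken mod 6.
Cross-terms: 43, 146, 154, 68, 8, 46  ⇒  Σ = 465
Area = |Σ|/2 = 232.5.

232.5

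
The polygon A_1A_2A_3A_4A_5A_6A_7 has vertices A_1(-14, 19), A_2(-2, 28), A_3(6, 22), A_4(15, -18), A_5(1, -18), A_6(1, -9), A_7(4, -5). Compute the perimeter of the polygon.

124

|A_1A_2| = √((12)² + (9)²) = √225 = 15
|A_2A_3| = √((8)² + (-6)²) = √100 = 10
|A_3A_4| = √((9)² + (-40)²) = √1681 = 41
|A_4A_5| = √((-14)² + (0)²) = √196 = 14
|A_5A_6| = √((0)² + (9)²) = √81 = 9
|A_6A_7| = √((3)² + (4)²) = √25 = 5
|A_7A_1| = √((-18)² + (24)²) = √900 = 30
Perimeter = 15 + 10 + 41 + 14 + 9 + 5 + 30 = 124.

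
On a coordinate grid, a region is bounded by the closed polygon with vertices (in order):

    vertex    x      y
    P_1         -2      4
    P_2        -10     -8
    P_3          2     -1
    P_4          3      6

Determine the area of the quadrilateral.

60.5

Apply the surveyor's formula: 2A = Σ (x_i·y_{i+1} − x_{i+1}·y_i), indices taken mod 4.
Cross-terms: 56, 26, 15, 24  ⇒  Σ = 121
Area = |Σ|/2 = 60.5.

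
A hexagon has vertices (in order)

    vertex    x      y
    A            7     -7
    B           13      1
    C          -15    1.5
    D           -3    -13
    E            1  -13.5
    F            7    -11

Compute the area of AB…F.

Apply Gauss's area formula: 2A = Σ (x_i·y_{i+1} − x_{i+1}·y_i), indices taken mod 6.
Cross-terms: 98, 34.5, 199.5, 53.5, 83.5, 28  ⇒  Σ = 497
Area = |Σ|/2 = 248.5.

248.5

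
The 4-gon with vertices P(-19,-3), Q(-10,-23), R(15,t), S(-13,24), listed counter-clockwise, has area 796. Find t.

The doubled signed area Σ (x_i y_{i+1} − x_{i+1} y_i) is linear in t.
With t=0 it equals 1607; the coefficient of t is 3 (from the two edges through R).
So 3·t + 1607 = 2·796 = 1592 ⇒ t = -5.

-5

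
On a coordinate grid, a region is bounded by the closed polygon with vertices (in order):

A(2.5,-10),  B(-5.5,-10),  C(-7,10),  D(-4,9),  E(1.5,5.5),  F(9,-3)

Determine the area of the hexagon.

200

Apply Gauss's area formula: 2A = Σ (x_i·y_{i+1} − x_{i+1}·y_i), indices taken mod 6.
A→B: (2.5)(-10) − (-5.5)(-10) = -80
B→C: (-5.5)(10) − (-7)(-10) = -125
C→D: (-7)(9) − (-4)(10) = -23
D→E: (-4)(5.5) − (1.5)(9) = -35.5
E→F: (1.5)(-3) − (9)(5.5) = -54
F→A: (9)(-10) − (2.5)(-3) = -82.5
Σ = -400
Area = |Σ|/2 = 200.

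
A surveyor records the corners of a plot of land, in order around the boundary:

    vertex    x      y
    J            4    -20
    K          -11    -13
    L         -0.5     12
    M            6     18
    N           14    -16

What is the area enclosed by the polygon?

527.75

Apply the shoelace (surveyor's) formula: 2A = Σ (x_i·y_{i+1} − x_{i+1}·y_i), indices taken mod 5.
Cross-terms: -272, -138.5, -81, -348, -216  ⇒  Σ = -1055.5
Area = |Σ|/2 = 527.75.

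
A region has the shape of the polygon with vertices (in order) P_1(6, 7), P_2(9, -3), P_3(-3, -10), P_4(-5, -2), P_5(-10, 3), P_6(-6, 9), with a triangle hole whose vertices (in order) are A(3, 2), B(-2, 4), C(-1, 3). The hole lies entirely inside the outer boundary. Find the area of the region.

Outer boundary:
Σ = (-81) + (-99) + (-44) + (-35) + (-72) + (-96) = -427
Area = |Σ|/2 = 213.5.
Hole:
A→B: (3)(4) − (-2)(2) = 16
B→C: (-2)(3) − (-1)(4) = -2
C→A: (-1)(2) − (3)(3) = -11
Σ = 3
Area = |Σ|/2 = 1.5.
Net area = 213.5 − 1.5 = 212.

212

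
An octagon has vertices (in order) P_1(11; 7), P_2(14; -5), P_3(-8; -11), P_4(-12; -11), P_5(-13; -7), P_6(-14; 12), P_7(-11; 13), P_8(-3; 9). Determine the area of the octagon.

467

P_1→P_2: (11)(-5) − (14)(7) = -153
P_2→P_3: (14)(-11) − (-8)(-5) = -194
P_3→P_4: (-8)(-11) − (-12)(-11) = -44
P_4→P_5: (-12)(-7) − (-13)(-11) = -59
P_5→P_6: (-13)(12) − (-14)(-7) = -254
P_6→P_7: (-14)(13) − (-11)(12) = -50
P_7→P_8: (-11)(9) − (-3)(13) = -60
P_8→P_1: (-3)(7) − (11)(9) = -120
Σ = -934
Area = |Σ|/2 = 467.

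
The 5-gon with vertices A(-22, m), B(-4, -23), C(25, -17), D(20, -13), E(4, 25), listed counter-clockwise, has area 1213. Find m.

20

The doubled signed area Σ (x_i y_{i+1} − x_{i+1} y_i) is linear in m.
With m=0 it equals 2266; the coefficient of m is 8 (from the two edges through A).
So 8·m + 2266 = 2·1213 = 2426 ⇒ m = 20.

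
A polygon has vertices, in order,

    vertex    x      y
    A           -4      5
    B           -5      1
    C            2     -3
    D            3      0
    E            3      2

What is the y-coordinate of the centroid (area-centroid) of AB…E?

Apply the shoelace formula. First the cross-terms c_i = x_i·y_{i+1} − x_{i+1}·y_i:
  21, 13, 9, 6, 23  ⇒  2A = 72, A = 36.
Then Σ (y_i + y_{i+1})·c_i = 246, so ȳ = 246 / (6·36) = 41/36.

41/36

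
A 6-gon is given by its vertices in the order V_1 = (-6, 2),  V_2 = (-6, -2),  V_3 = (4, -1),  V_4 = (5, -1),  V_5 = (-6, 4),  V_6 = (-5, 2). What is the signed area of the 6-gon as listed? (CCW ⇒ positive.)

V_1→V_2: (-6)(-2) − (-6)(2) = 24
V_2→V_3: (-6)(-1) − (4)(-2) = 14
V_3→V_4: (4)(-1) − (5)(-1) = 1
V_4→V_5: (5)(4) − (-6)(-1) = 14
V_5→V_6: (-6)(2) − (-5)(4) = 8
V_6→V_1: (-5)(2) − (-6)(2) = 2
Σ = 63
Signed area = Σ/2 = 31.5 (positive ⇒ counter-clockwise traversal).

31.5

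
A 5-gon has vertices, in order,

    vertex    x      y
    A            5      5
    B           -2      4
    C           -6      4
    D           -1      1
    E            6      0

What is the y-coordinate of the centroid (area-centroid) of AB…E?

133/51

Apply Gauss's area formula. First the cross-terms c_i = x_i·y_{i+1} − x_{i+1}·y_i:
  30, 16, -2, -6, 30  ⇒  2A = 68, A = 34.
Then Σ (y_i + y_{i+1})·c_i = 532, so ȳ = 532 / (6·34) = 133/51.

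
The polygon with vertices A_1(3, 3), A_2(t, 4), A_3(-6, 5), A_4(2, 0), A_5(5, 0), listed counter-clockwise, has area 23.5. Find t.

The doubled signed area Σ (x_i y_{i+1} − x_{i+1} y_i) is linear in t.
With t=0 it equals 41; the coefficient of t is 2 (from the two edges through A_2).
So 2·t + 41 = 2·23.5 = 47 ⇒ t = 3.

3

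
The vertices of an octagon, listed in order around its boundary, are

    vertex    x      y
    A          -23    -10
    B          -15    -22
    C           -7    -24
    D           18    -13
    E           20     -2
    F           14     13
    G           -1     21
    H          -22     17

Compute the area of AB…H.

1480

A→B: (-23)(-22) − (-15)(-10) = 356
B→C: (-15)(-24) − (-7)(-22) = 206
C→D: (-7)(-13) − (18)(-24) = 523
D→E: (18)(-2) − (20)(-13) = 224
E→F: (20)(13) − (14)(-2) = 288
F→G: (14)(21) − (-1)(13) = 307
G→H: (-1)(17) − (-22)(21) = 445
H→A: (-22)(-10) − (-23)(17) = 611
Σ = 2960
Area = |Σ|/2 = 1480.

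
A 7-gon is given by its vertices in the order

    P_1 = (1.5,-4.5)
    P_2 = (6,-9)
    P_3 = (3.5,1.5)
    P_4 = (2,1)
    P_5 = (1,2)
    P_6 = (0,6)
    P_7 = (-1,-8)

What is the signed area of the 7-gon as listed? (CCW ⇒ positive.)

Σ = (13.5) + (40.5) + (0.5) + (3) + (6) + (6) + (16.5) = 86
Signed area = Σ/2 = 43 (positive ⇒ counter-clockwise traversal).

43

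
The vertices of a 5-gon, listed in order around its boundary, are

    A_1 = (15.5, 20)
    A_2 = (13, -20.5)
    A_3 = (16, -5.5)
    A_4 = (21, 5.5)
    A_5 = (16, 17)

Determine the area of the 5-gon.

103.875

Apply the shoelace (surveyor's) formula: 2A = Σ (x_i·y_{i+1} − x_{i+1}·y_i), indices taken mod 5.
Cross-terms: -577.75, 256.5, 203.5, 269, 56.5  ⇒  Σ = 207.75
Area = |Σ|/2 = 103.875.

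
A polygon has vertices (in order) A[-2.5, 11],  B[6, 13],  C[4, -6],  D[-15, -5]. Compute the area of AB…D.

A→B: (-2.5)(13) − (6)(11) = -98.5
B→C: (6)(-6) − (4)(13) = -88
C→D: (4)(-5) − (-15)(-6) = -110
D→A: (-15)(11) − (-2.5)(-5) = -177.5
Σ = -474
Area = |Σ|/2 = 237.

237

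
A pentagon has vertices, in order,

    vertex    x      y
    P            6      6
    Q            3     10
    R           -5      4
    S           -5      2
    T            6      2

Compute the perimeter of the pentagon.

32

|PQ| = √((-3)² + (4)²) = √25 = 5
|QR| = √((-8)² + (-6)²) = √100 = 10
|RS| = √((0)² + (-2)²) = √4 = 2
|ST| = √((11)² + (0)²) = √121 = 11
|TP| = √((0)² + (4)²) = √16 = 4
Perimeter = 5 + 10 + 2 + 11 + 4 = 32.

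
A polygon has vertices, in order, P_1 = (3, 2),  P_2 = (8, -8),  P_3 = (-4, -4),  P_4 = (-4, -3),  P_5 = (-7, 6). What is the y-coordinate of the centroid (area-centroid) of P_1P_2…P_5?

-43/37

Apply Gauss's area formula. First the cross-terms c_i = x_i·y_{i+1} − x_{i+1}·y_i:
  -40, -64, -4, -45, -32  ⇒  2A = -185, A = -92.5.
Then Σ (y_i + y_{i+1})·c_i = 645, so ȳ = 645 / (6·(-92.5)) = -43/37.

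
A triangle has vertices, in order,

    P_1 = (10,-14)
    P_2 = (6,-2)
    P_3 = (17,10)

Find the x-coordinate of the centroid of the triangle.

11

Apply the surveyor's formula. First the cross-terms c_i = x_i·y_{i+1} − x_{i+1}·y_i:
  64, 94, -338  ⇒  2A = -180, A = -90.
Then Σ (x_i + x_{i+1})·c_i = -5940, so x̄ = -5940 / (6·(-90)) = 11.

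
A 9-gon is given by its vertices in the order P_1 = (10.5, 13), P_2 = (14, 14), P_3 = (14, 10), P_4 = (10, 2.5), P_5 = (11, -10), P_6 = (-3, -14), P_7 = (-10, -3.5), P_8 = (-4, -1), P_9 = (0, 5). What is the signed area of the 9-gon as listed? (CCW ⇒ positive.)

Apply Gauss's area formula: 2A = Σ (x_i·y_{i+1} − x_{i+1}·y_i), indices taken mod 9.
Σ = (-35) + (-56) + (-65) + (-127.5) + (-184) + (-129.5) + (-4) + (-20) + (-52.5) = -673.5
Signed area = Σ/2 = -336.75 (negative ⇒ clockwise traversal).

-336.75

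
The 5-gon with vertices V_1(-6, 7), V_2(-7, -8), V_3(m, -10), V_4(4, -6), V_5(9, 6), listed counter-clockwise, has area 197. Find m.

5

The doubled signed area Σ (x_i y_{i+1} − x_{i+1} y_i) is linear in m.
With m=0 it equals 384; the coefficient of m is 2 (from the two edges through V_3).
So 2·m + 384 = 2·197 = 394 ⇒ m = 5.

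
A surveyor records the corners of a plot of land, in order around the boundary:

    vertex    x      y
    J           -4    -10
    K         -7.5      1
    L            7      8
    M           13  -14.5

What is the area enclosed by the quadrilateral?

269.75

Apply the shoelace (surveyor's) formula: 2A = Σ (x_i·y_{i+1} − x_{i+1}·y_i), indices taken mod 4.
Σ = (-79) + (-67) + (-205.5) + (-188) = -539.5
Area = |Σ|/2 = 269.75.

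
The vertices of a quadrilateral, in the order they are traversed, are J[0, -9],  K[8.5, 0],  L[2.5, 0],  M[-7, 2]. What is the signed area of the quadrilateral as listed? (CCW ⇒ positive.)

Apply the shoelace (surveyor's) formula: 2A = Σ (x_i·y_{i+1} − x_{i+1}·y_i), indices taken mod 4.
Cross-terms: 76.5, 0, 5, 63  ⇒  Σ = 144.5
Signed area = Σ/2 = 72.25 (positive ⇒ counter-clockwise traversal).

72.25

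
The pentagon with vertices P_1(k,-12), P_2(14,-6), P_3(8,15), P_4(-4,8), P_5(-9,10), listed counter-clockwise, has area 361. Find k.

-2

The doubled signed area Σ (x_i y_{i+1} − x_{i+1} y_i) is linear in k.
With k=0 it equals 690; the coefficient of k is -16 (from the two edges through P_1).
So -16·k + 690 = 2·361 = 722 ⇒ k = -2.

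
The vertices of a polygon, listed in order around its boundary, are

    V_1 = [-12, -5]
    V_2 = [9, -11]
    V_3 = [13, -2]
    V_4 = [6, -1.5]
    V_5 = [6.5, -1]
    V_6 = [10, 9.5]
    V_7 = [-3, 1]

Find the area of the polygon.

Apply the shoelace formula: 2A = Σ (x_i·y_{i+1} − x_{i+1}·y_i), indices taken mod 7.
Σ = (177) + (125) + (-7.5) + (3.75) + (71.75) + (38.5) + (27) = 435.5
Area = |Σ|/2 = 217.75.

217.75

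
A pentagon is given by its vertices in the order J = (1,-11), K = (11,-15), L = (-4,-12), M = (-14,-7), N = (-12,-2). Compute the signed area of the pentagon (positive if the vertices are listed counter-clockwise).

J→K: (1)(-15) − (11)(-11) = 106
K→L: (11)(-12) − (-4)(-15) = -192
L→M: (-4)(-7) − (-14)(-12) = -140
M→N: (-14)(-2) − (-12)(-7) = -56
N→J: (-12)(-11) − (1)(-2) = 134
Σ = -148
Signed area = Σ/2 = -74 (negative ⇒ clockwise traversal).

-74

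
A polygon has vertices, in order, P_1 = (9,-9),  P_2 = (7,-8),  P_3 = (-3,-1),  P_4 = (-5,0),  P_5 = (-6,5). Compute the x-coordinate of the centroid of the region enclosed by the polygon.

-74/183

Apply the surveyor's formula. First the cross-terms c_i = x_i·y_{i+1} − x_{i+1}·y_i:
  -9, -31, -5, -25, 9  ⇒  2A = -61, A = -30.5.
Then Σ (x_i + x_{i+1})·c_i = 74, so x̄ = 74 / (6·(-30.5)) = -74/183.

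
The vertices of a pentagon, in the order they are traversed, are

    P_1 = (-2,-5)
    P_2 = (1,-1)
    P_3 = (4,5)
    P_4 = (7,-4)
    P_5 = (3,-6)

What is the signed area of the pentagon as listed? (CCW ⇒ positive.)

-46

Apply the shoelace formula: 2A = Σ (x_i·y_{i+1} − x_{i+1}·y_i), indices taken mod 5.
Cross-terms: 7, 9, -51, -30, -27  ⇒  Σ = -92
Signed area = Σ/2 = -46 (negative ⇒ clockwise traversal).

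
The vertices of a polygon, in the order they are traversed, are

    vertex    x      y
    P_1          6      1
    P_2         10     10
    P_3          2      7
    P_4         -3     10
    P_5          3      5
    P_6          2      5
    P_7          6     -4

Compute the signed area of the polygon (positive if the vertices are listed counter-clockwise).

Apply the shoelace formula: 2A = Σ (x_i·y_{i+1} − x_{i+1}·y_i), indices taken mod 7.
P_1→P_2: (6)(10) − (10)(1) = 50
P_2→P_3: (10)(7) − (2)(10) = 50
P_3→P_4: (2)(10) − (-3)(7) = 41
P_4→P_5: (-3)(5) − (3)(10) = -45
P_5→P_6: (3)(5) − (2)(5) = 5
P_6→P_7: (2)(-4) − (6)(5) = -38
P_7→P_1: (6)(1) − (6)(-4) = 30
Σ = 93
Signed area = Σ/2 = 46.5 (positive ⇒ counter-clockwise traversal).

46.5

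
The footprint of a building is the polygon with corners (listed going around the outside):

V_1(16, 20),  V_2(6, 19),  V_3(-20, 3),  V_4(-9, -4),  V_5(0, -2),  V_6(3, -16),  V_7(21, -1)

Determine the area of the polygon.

Σ = (184) + (398) + (107) + (18) + (6) + (333) + (436) = 1482
Area = |Σ|/2 = 741.

741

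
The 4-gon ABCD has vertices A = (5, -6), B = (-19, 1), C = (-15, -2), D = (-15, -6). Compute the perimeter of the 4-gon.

54

|AB| = √((-24)² + (7)²) = √625 = 25
|BC| = √((4)² + (-3)²) = √25 = 5
|CD| = √((0)² + (-4)²) = √16 = 4
|DA| = √((20)² + (0)²) = √400 = 20
Perimeter = 25 + 5 + 4 + 20 = 54.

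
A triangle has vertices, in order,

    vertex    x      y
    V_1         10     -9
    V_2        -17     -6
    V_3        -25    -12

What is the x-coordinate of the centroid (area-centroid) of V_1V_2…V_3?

Apply the shoelace formula. First the cross-terms c_i = x_i·y_{i+1} − x_{i+1}·y_i:
  -213, 54, 345  ⇒  2A = 186, A = 93.
Then Σ (x_i + x_{i+1})·c_i = -5952, so x̄ = -5952 / (6·93) = -32/3.

-32/3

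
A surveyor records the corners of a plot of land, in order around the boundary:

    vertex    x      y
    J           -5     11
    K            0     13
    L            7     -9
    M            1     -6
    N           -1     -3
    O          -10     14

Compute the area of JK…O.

Apply Gauss's area formula: 2A = Σ (x_i·y_{i+1} − x_{i+1}·y_i), indices taken mod 6.
Cross-terms: -65, -91, -33, -9, -44, -40  ⇒  Σ = -282
Area = |Σ|/2 = 141.

141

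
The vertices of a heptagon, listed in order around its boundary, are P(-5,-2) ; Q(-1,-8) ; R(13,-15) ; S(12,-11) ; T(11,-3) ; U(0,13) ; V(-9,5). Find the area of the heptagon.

291

Apply the shoelace (surveyor's) formula: 2A = Σ (x_i·y_{i+1} − x_{i+1}·y_i), indices taken mod 7.
Σ = (38) + (119) + (37) + (85) + (143) + (117) + (43) = 582
Area = |Σ|/2 = 291.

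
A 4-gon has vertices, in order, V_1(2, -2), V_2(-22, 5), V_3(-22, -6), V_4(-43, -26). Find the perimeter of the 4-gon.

|V_1V_2| = √((-24)² + (7)²) = √625 = 25
|V_2V_3| = √((0)² + (-11)²) = √121 = 11
|V_3V_4| = √((-21)² + (-20)²) = √841 = 29
|V_4V_1| = √((45)² + (24)²) = √2601 = 51
Perimeter = 25 + 11 + 29 + 51 = 116.

116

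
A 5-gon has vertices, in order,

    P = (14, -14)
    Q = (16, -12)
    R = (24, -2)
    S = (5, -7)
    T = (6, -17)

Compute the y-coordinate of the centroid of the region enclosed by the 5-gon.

-1472/159

Apply Gauss's area formula. First the cross-terms c_i = x_i·y_{i+1} − x_{i+1}·y_i:
  56, 256, -158, -43, 154  ⇒  2A = 265, A = 132.5.
Then Σ (y_i + y_{i+1})·c_i = -7360, so ȳ = -7360 / (6·132.5) = -1472/159.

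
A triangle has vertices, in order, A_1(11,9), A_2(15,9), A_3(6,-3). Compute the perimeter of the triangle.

|A_1A_2| = √((4)² + (0)²) = √16 = 4
|A_2A_3| = √((-9)² + (-12)²) = √225 = 15
|A_3A_1| = √((5)² + (12)²) = √169 = 13
Perimeter = 4 + 15 + 13 = 32.

32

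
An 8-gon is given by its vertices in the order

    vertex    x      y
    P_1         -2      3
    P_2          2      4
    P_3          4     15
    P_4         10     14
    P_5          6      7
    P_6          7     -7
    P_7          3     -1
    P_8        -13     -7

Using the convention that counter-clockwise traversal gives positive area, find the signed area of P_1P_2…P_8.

P_1→P_2: (-2)(4) − (2)(3) = -14
P_2→P_3: (2)(15) − (4)(4) = 14
P_3→P_4: (4)(14) − (10)(15) = -94
P_4→P_5: (10)(7) − (6)(14) = -14
P_5→P_6: (6)(-7) − (7)(7) = -91
P_6→P_7: (7)(-1) − (3)(-7) = 14
P_7→P_8: (3)(-7) − (-13)(-1) = -34
P_8→P_1: (-13)(3) − (-2)(-7) = -53
Σ = -272
Signed area = Σ/2 = -136 (negative ⇒ clockwise traversal).

-136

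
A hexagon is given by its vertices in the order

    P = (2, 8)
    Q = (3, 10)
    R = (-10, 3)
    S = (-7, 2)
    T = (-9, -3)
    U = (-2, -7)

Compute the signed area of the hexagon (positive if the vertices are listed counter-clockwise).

Cross-terms: -4, 109, 1, 39, 57, -2  ⇒  Σ = 200
Signed area = Σ/2 = 100 (positive ⇒ counter-clockwise traversal).

100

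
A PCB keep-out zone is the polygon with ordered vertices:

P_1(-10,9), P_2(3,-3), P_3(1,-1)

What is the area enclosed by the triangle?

Apply Gauss's area formula: 2A = Σ (x_i·y_{i+1} − x_{i+1}·y_i), indices taken mod 3.
Σ = (3) + (0) + (-1) = 2
Area = |Σ|/2 = 1.

1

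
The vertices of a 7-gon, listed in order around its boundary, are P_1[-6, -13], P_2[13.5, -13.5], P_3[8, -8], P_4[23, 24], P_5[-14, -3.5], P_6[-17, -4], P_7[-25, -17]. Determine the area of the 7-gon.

P_1→P_2: (-6)(-13.5) − (13.5)(-13) = 256.5
P_2→P_3: (13.5)(-8) − (8)(-13.5) = 0
P_3→P_4: (8)(24) − (23)(-8) = 376
P_4→P_5: (23)(-3.5) − (-14)(24) = 255.5
P_5→P_6: (-14)(-4) − (-17)(-3.5) = -3.5
P_6→P_7: (-17)(-17) − (-25)(-4) = 189
P_7→P_1: (-25)(-13) − (-6)(-17) = 223
Σ = 1296.5
Area = |Σ|/2 = 648.25.

648.25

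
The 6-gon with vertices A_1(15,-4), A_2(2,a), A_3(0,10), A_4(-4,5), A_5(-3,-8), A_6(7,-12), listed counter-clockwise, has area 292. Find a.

15

The doubled signed area Σ (x_i y_{i+1} − x_{i+1} y_i) is linear in a.
With a=0 it equals 359; the coefficient of a is 15 (from the two edges through A_2).
So 15·a + 359 = 2·292 = 584 ⇒ a = 15.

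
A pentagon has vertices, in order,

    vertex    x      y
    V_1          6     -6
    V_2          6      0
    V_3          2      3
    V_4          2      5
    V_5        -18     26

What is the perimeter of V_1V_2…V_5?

82

|V_1V_2| = √((0)² + (6)²) = √36 = 6
|V_2V_3| = √((-4)² + (3)²) = √25 = 5
|V_3V_4| = √((0)² + (2)²) = √4 = 2
|V_4V_5| = √((-20)² + (21)²) = √841 = 29
|V_5V_1| = √((24)² + (-32)²) = √1600 = 40
Perimeter = 6 + 5 + 2 + 29 + 40 = 82.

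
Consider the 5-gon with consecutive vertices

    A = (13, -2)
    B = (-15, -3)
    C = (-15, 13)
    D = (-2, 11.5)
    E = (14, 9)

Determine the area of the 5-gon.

389.75

Apply Gauss's area formula: 2A = Σ (x_i·y_{i+1} − x_{i+1}·y_i), indices taken mod 5.
Σ = (-69) + (-240) + (-146.5) + (-179) + (-145) = -779.5
Area = |Σ|/2 = 389.75.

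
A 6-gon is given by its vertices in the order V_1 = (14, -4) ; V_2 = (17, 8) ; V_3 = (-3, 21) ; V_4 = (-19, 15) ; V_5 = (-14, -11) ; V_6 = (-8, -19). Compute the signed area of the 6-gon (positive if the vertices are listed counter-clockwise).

905

Apply the shoelace (surveyor's) formula: 2A = Σ (x_i·y_{i+1} − x_{i+1}·y_i), indices taken mod 6.
Cross-terms: 180, 381, 354, 419, 178, 298  ⇒  Σ = 1810
Signed area = Σ/2 = 905 (positive ⇒ counter-clockwise traversal).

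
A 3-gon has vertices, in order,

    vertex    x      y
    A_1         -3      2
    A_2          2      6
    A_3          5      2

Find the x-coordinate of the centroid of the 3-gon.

4/3

Apply Gauss's area formula. First the cross-terms c_i = x_i·y_{i+1} − x_{i+1}·y_i:
  -22, -26, 16  ⇒  2A = -32, A = -16.
Then Σ (x_i + x_{i+1})·c_i = -128, so x̄ = -128 / (6·(-16)) = 4/3.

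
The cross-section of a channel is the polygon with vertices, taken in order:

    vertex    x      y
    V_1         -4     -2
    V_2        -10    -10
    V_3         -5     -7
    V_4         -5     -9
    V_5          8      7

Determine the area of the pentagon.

49.5

Apply the shoelace (surveyor's) formula: 2A = Σ (x_i·y_{i+1} − x_{i+1}·y_i), indices taken mod 5.
Σ = (20) + (20) + (10) + (37) + (12) = 99
Area = |Σ|/2 = 49.5.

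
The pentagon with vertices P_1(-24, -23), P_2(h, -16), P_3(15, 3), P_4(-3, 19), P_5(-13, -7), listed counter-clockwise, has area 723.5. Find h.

The doubled signed area Σ (x_i y_{i+1} − x_{i+1} y_i) is linear in h.
With h=0 it equals 1317; the coefficient of h is 26 (from the two edges through P_2).
So 26·h + 1317 = 2·723.5 = 1447 ⇒ h = 5.

5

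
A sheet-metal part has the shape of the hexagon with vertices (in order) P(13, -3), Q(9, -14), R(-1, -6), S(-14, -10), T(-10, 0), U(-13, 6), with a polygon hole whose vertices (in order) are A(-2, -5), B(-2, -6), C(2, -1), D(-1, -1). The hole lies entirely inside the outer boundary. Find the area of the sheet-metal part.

Outer boundary:
Σ = (-155) + (-68) + (-74) + (-100) + (-60) + (-39) = -496
Area = |Σ|/2 = 248.
Hole:
Cross-terms: 2, 14, -3, 3  ⇒  Σ = 16
Area = |Σ|/2 = 8.
Net area = 248 − 8 = 240.

240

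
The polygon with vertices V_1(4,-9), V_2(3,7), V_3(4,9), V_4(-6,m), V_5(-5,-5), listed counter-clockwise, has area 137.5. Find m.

Write out the shoelace sum; only the two edges meeting at V_4 involve m:
2·Area = [(4·m − (-6)·9) + ((-6)·(-5) − (-5)·m)] + 119
       = 9·m + 203 = 275
⇒ m = 8.

8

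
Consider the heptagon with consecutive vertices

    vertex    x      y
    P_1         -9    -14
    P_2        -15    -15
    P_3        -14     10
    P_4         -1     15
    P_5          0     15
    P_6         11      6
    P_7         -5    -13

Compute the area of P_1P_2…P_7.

Apply the shoelace (surveyor's) formula: 2A = Σ (x_i·y_{i+1} − x_{i+1}·y_i), indices taken mod 7.
Σ = (-75) + (-360) + (-200) + (-15) + (-165) + (-113) + (-47) = -975
Area = |Σ|/2 = 487.5.

487.5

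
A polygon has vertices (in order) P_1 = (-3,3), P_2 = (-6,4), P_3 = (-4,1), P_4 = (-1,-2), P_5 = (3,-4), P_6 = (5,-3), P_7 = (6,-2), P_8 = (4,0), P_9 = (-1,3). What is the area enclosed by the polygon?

40

Apply Gauss's area formula: 2A = Σ (x_i·y_{i+1} − x_{i+1}·y_i), indices taken mod 9.
Cross-terms: 6, 10, 9, 10, 11, 8, 8, 12, 6  ⇒  Σ = 80
Area = |Σ|/2 = 40.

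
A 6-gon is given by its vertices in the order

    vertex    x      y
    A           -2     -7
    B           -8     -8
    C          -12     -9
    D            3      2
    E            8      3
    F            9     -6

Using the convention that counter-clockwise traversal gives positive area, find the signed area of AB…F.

Σ = (-40) + (-24) + (3) + (-7) + (-75) + (-75) = -218
Signed area = Σ/2 = -109 (negative ⇒ clockwise traversal).

-109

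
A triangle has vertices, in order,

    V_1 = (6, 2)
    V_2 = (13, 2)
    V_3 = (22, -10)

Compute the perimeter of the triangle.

42

|V_1V_2| = √((7)² + (0)²) = √49 = 7
|V_2V_3| = √((9)² + (-12)²) = √225 = 15
|V_3V_1| = √((-16)² + (12)²) = √400 = 20
Perimeter = 7 + 15 + 20 = 42.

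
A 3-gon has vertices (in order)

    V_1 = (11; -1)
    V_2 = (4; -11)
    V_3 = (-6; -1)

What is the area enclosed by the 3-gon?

Apply the shoelace formula: 2A = Σ (x_i·y_{i+1} − x_{i+1}·y_i), indices taken mod 3.
V_1→V_2: (11)(-11) − (4)(-1) = -117
V_2→V_3: (4)(-1) − (-6)(-11) = -70
V_3→V_1: (-6)(-1) − (11)(-1) = 17
Σ = -170
Area = |Σ|/2 = 85.

85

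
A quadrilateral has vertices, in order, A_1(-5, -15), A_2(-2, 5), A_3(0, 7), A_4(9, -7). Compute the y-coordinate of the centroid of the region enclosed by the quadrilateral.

Apply Gauss's area formula. First the cross-terms c_i = x_i·y_{i+1} − x_{i+1}·y_i:
  -55, -14, -63, -170  ⇒  2A = -302, A = -151.
Then Σ (y_i + y_{i+1})·c_i = 4122, so ȳ = 4122 / (6·(-151)) = -687/151.

-687/151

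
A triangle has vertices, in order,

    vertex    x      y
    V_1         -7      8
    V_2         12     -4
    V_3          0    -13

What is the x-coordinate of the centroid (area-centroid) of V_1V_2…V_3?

5/3

Apply the shoelace (surveyor's) formula. First the cross-terms c_i = x_i·y_{i+1} − x_{i+1}·y_i:
  -68, -156, -91  ⇒  2A = -315, A = -157.5.
Then Σ (x_i + x_{i+1})·c_i = -1575, so x̄ = -1575 / (6·(-157.5)) = 5/3.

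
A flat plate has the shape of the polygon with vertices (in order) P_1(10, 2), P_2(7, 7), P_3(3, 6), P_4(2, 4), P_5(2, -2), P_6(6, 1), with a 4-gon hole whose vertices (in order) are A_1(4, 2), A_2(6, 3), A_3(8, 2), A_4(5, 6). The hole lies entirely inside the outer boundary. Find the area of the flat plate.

Outer boundary:
Σ = (56) + (21) + (0) + (-12) + (14) + (2) = 81
Area = |Σ|/2 = 40.5.
Hole:
Σ = (0) + (-12) + (38) + (-14) = 12
Area = |Σ|/2 = 6.
Net area = 40.5 − 6 = 34.5.

34.5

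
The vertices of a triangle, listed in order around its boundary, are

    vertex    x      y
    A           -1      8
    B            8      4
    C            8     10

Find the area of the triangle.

27

A→B: (-1)(4) − (8)(8) = -68
B→C: (8)(10) − (8)(4) = 48
C→A: (8)(8) − (-1)(10) = 74
Σ = 54
Area = |Σ|/2 = 27.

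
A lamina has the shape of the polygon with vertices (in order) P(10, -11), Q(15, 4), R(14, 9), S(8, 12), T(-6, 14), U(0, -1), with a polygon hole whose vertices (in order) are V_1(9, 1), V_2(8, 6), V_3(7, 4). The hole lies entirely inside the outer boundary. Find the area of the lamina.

286.5

Outer boundary:
P→Q: (10)(4) − (15)(-11) = 205
Q→R: (15)(9) − (14)(4) = 79
R→S: (14)(12) − (8)(9) = 96
S→T: (8)(14) − (-6)(12) = 184
T→U: (-6)(-1) − (0)(14) = 6
U→P: (0)(-11) − (10)(-1) = 10
Σ = 580
Area = |Σ|/2 = 290.
Hole:
Σ = (46) + (-10) + (-29) = 7
Area = |Σ|/2 = 3.5.
Net area = 290 − 3.5 = 286.5.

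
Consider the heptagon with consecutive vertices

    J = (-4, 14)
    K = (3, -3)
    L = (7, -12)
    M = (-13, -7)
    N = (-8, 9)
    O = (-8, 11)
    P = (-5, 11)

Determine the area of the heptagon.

Cross-terms: -30, -15, -205, -173, -16, -33, -26  ⇒  Σ = -498
Area = |Σ|/2 = 249.

249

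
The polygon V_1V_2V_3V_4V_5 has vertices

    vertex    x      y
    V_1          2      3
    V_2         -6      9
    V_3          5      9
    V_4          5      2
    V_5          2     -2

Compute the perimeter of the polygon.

38

|V_1V_2| = √((-8)² + (6)²) = √100 = 10
|V_2V_3| = √((11)² + (0)²) = √121 = 11
|V_3V_4| = √((0)² + (-7)²) = √49 = 7
|V_4V_5| = √((-3)² + (-4)²) = √25 = 5
|V_5V_1| = √((0)² + (5)²) = √25 = 5
Perimeter = 10 + 11 + 7 + 5 + 5 = 38.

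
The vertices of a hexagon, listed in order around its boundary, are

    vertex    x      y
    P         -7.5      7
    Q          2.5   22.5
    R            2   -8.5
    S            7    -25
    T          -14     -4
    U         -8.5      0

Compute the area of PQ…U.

P→Q: (-7.5)(22.5) − (2.5)(7) = -186.25
Q→R: (2.5)(-8.5) − (2)(22.5) = -66.25
R→S: (2)(-25) − (7)(-8.5) = 9.5
S→T: (7)(-4) − (-14)(-25) = -378
T→U: (-14)(0) − (-8.5)(-4) = -34
U→P: (-8.5)(7) − (-7.5)(0) = -59.5
Σ = -714.5
Area = |Σ|/2 = 357.25.

357.25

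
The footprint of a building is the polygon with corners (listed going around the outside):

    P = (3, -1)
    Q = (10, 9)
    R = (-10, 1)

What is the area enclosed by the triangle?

72

Apply Gauss's area formula: 2A = Σ (x_i·y_{i+1} − x_{i+1}·y_i), indices taken mod 3.
Σ = (37) + (100) + (7) = 144
Area = |Σ|/2 = 72.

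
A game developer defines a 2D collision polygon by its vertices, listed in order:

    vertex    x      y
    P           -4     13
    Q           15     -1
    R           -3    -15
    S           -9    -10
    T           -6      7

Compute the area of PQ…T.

Apply the surveyor's formula: 2A = Σ (x_i·y_{i+1} − x_{i+1}·y_i), indices taken mod 5.
Σ = (-191) + (-228) + (-105) + (-123) + (-50) = -697
Area = |Σ|/2 = 348.5.

348.5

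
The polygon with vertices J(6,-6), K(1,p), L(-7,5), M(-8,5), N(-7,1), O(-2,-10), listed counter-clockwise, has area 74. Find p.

-3

Write out the shoelace sum; only the two edges meeting at K involve p:
2·Area = [(6·p − 1·(-6)) + (1·5 − (-7)·p)] + 176
       = 13·p + 187 = 148
⇒ p = -3.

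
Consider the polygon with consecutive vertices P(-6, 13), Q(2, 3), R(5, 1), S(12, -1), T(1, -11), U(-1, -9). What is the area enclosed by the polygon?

Apply the shoelace (surveyor's) formula: 2A = Σ (x_i·y_{i+1} − x_{i+1}·y_i), indices taken mod 6.
Cross-terms: -44, -13, -17, -131, -20, -67  ⇒  Σ = -292
Area = |Σ|/2 = 146.

146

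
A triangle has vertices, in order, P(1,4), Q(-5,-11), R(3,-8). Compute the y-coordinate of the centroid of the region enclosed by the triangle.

-5

Apply the shoelace formula. First the cross-terms c_i = x_i·y_{i+1} − x_{i+1}·y_i:
  9, 73, 20  ⇒  2A = 102, A = 51.
Then Σ (y_i + y_{i+1})·c_i = -1530, so ȳ = -1530 / (6·51) = -5.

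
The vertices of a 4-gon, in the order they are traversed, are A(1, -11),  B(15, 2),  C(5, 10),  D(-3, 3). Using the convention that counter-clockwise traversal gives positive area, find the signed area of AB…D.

191

Apply the shoelace (surveyor's) formula: 2A = Σ (x_i·y_{i+1} − x_{i+1}·y_i), indices taken mod 4.
Σ = (167) + (140) + (45) + (30) = 382
Signed area = Σ/2 = 191 (positive ⇒ counter-clockwise traversal).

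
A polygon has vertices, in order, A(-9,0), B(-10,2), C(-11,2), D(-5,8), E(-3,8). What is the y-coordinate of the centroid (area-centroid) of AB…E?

244/57

Apply the shoelace formula. First the cross-terms c_i = x_i·y_{i+1} − x_{i+1}·y_i:
  -18, 2, -78, -16, 72  ⇒  2A = -38, A = -19.
Then Σ (y_i + y_{i+1})·c_i = -488, so ȳ = -488 / (6·(-19)) = 244/57.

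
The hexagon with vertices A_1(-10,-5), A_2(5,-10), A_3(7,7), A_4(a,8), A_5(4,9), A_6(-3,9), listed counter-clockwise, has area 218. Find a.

7

The doubled signed area Σ (x_i y_{i+1} − x_{i+1} y_i) is linear in a.
With a=0 it equals 422; the coefficient of a is 2 (from the two edges through A_4).
So 2·a + 422 = 2·218 = 436 ⇒ a = 7.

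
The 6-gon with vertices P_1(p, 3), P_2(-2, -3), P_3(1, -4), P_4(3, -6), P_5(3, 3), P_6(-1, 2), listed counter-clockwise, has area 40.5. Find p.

Write out the shoelace sum; only the two edges meeting at P_1 involve p:
2·Area = [((-1)·3 − p·2) + (p·(-3) − (-2)·3)] + 53
       = -5·p + 56 = 81
⇒ p = -5.

-5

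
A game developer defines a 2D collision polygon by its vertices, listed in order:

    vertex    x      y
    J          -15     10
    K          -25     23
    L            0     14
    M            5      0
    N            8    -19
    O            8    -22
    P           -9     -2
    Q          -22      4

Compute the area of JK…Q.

Apply the surveyor's formula: 2A = Σ (x_i·y_{i+1} − x_{i+1}·y_i), indices taken mod 8.
J→K: (-15)(23) − (-25)(10) = -95
K→L: (-25)(14) − (0)(23) = -350
L→M: (0)(0) − (5)(14) = -70
M→N: (5)(-19) − (8)(0) = -95
N→O: (8)(-22) − (8)(-19) = -24
O→P: (8)(-2) − (-9)(-22) = -214
P→Q: (-9)(4) − (-22)(-2) = -80
Q→J: (-22)(10) − (-15)(4) = -160
Σ = -1088
Area = |Σ|/2 = 544.

544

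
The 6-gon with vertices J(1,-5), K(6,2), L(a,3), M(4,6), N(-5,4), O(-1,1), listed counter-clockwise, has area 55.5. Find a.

The doubled signed area Σ (x_i y_{i+1} − x_{i+1} y_i) is linear in a.
With a=0 it equals 87; the coefficient of a is 4 (from the two edges through L).
So 4·a + 87 = 2·55.5 = 111 ⇒ a = 6.

6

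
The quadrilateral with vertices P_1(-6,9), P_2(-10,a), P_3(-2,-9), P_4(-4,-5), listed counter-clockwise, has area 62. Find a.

-9

Write out the shoelace sum; only the two edges meeting at P_2 involve a:
2·Area = [((-6)·a − (-10)·9) + ((-10)·(-9) − (-2)·a)] + -92
       = -4·a + 88 = 124
⇒ a = -9.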